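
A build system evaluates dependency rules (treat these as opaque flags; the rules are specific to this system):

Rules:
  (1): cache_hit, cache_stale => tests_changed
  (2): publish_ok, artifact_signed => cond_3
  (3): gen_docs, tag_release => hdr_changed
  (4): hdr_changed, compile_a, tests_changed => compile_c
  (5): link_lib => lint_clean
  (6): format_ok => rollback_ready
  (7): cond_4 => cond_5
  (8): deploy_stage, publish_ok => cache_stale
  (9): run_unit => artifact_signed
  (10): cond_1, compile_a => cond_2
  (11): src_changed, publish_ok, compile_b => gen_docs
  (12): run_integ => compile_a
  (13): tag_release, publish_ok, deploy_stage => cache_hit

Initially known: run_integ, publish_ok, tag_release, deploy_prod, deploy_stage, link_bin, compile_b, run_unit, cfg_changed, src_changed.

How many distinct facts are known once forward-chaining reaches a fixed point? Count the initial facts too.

Round 1 — (8), (9), (11), (12), (13), derive cache_stale, artifact_signed, gen_docs, compile_a, cache_hit.
Round 2 — (1), (2), (3), derive tests_changed, cond_3, hdr_changed.
Round 3 — (4), derive compile_c.
Closure: {artifact_signed, cache_hit, cache_stale, cfg_changed, compile_a, compile_b, compile_c, cond_3, deploy_prod, deploy_stage, gen_docs, hdr_changed, link_bin, publish_ok, run_integ, run_unit, src_changed, tag_release, tests_changed} — 19 facts.

19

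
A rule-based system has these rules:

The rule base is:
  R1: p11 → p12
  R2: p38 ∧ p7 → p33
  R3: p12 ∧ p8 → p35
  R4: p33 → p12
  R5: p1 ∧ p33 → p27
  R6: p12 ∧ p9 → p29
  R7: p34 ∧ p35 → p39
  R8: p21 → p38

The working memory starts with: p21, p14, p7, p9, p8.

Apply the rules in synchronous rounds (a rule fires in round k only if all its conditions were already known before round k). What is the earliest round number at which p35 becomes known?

4

Round 1 — R8, derive p38.
Round 2 — R2, derive p33.
Round 3 — R4, derive p12.
Round 4 — R3, R6, derive p35, p29.
p35 first appears in round 4.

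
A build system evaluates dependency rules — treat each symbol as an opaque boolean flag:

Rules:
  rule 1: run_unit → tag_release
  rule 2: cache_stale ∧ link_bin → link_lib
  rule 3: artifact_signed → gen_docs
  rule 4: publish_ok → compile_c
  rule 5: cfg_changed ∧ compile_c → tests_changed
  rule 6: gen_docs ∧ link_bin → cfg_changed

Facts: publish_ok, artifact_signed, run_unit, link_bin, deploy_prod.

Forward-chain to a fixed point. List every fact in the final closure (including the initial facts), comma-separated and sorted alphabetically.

Round 1: rule 1 [run_unit → tag_release]; rule 3 [artifact_signed → gen_docs]; rule 4 [publish_ok → compile_c]. Adds tag_release, gen_docs, compile_c.
Round 2: rule 6 [gen_docs ∧ link_bin → cfg_changed]. Adds cfg_changed.
Round 3: rule 5 [cfg_changed ∧ compile_c → tests_changed]. Adds tests_changed.

artifact_signed, cfg_changed, compile_c, deploy_prod, gen_docs, link_bin, publish_ok, run_unit, tag_release, tests_changed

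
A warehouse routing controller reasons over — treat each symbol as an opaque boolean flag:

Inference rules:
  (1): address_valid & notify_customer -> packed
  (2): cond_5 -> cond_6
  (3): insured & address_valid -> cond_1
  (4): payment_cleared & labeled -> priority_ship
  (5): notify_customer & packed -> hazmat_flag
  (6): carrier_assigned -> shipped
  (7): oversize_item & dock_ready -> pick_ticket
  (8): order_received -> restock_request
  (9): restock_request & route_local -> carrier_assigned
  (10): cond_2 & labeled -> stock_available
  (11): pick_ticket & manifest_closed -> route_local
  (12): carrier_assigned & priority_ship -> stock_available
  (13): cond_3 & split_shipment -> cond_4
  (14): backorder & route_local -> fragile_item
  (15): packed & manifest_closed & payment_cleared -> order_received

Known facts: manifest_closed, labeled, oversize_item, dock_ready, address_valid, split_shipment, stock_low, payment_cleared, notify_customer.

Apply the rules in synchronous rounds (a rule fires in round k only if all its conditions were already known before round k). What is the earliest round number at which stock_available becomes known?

Round 1: (1) [address_valid & notify_customer -> packed]; (4) [payment_cleared & labeled -> priority_ship]; (7) [oversize_item & dock_ready -> pick_ticket]. Adds packed, priority_ship, pick_ticket.
Round 2: (5) [notify_customer & packed -> hazmat_flag]; (11) [pick_ticket & manifest_closed -> route_local]; (15) [packed & manifest_closed & payment_cleared -> order_received]. Adds hazmat_flag, route_local, order_received.
Round 3: (8) [order_received -> restock_request]. Adds restock_request.
Round 4: (9) [restock_request & route_local -> carrier_assigned]. Adds carrier_assigned.
Round 5: (6) [carrier_assigned -> shipped]; (12) [carrier_assigned & priority_ship -> stock_available]. Adds shipped, stock_available.
stock_available first appears in round 5.

5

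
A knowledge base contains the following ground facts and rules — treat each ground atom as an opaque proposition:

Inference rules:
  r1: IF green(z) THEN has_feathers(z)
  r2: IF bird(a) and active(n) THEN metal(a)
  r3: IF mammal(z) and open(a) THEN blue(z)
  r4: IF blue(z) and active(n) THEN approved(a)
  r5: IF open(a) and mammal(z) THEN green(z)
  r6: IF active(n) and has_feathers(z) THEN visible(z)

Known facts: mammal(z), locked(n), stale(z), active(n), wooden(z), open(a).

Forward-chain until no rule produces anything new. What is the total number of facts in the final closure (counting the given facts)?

Round 1: r3 [IF mammal(z) and open(a) THEN blue(z)]; r5 [IF open(a) and mammal(z) THEN green(z)]. New: blue(z), green(z).
Round 2: r1 [IF green(z) THEN has_feathers(z)]; r4 [IF blue(z) and active(n) THEN approved(a)]. New: has_feathers(z), approved(a).
Round 3: r6 [IF active(n) and has_feathers(z) THEN visible(z)]. New: visible(z).
Closure: {active(n), approved(a), blue(z), green(z), has_feathers(z), locked(n), mammal(z), open(a), stale(z), visible(z), wooden(z)} — 11 facts.

11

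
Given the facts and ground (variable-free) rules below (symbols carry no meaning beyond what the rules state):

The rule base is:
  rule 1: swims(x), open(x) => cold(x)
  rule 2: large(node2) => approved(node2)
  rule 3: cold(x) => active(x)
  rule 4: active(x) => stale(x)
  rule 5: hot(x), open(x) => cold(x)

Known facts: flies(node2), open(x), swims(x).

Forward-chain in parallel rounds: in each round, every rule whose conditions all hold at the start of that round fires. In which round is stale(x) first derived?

3

Round 1: rule 1 [swims(x), open(x) => cold(x)]. Adds cold(x).
Round 2: rule 3 [cold(x) => active(x)]. Adds active(x).
Round 3: rule 4 [active(x) => stale(x)]. Adds stale(x).
stale(x) first appears in round 3.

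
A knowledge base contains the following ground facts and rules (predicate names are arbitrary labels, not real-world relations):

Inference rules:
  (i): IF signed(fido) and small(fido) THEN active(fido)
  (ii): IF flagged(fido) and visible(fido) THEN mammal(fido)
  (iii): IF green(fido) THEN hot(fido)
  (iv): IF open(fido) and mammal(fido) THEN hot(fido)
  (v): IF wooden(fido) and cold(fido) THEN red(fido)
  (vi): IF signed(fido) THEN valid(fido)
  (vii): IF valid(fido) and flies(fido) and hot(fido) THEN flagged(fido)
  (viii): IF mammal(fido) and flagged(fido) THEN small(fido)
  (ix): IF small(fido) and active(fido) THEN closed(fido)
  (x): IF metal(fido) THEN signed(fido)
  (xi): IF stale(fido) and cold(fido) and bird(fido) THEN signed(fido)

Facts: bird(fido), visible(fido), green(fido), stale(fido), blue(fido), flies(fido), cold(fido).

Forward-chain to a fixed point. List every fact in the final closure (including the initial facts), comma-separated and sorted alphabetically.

Round 1 — (iii), (xi), derive hot(fido), signed(fido).
Round 2 — (vi), derive valid(fido).
Round 3 — (vii), derive flagged(fido).
Round 4 — (ii), derive mammal(fido).
Round 5 — (viii), derive small(fido).
Round 6 — (i), derive active(fido).
Round 7 — (ix), derive closed(fido).

active(fido), bird(fido), blue(fido), closed(fido), cold(fido), flagged(fido), flies(fido), green(fido), hot(fido), mammal(fido), signed(fido), small(fido), stale(fido), valid(fido), visible(fido)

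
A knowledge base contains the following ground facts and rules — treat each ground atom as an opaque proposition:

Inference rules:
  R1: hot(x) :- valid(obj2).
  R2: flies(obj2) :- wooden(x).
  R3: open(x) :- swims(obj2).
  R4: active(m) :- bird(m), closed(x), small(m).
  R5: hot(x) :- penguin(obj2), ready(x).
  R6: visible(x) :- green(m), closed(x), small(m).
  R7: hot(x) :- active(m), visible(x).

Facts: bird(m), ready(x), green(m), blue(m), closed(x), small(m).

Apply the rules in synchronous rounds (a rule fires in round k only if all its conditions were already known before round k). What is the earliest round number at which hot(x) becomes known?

2

Round 1 fires R4, R6, giving active(m), visible(x).
Round 2 fires R7, giving hot(x).
hot(x) first appears in round 2.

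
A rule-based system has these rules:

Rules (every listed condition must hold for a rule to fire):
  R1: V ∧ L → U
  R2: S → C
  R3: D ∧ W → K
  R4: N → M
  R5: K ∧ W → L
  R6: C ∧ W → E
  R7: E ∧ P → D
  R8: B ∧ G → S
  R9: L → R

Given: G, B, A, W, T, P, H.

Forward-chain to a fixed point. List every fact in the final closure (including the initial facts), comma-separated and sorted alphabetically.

Round 1 — R8, derive S.
Round 2 — R2, derive C.
Round 3 — R6, derive E.
Round 4 — R7, derive D.
Round 5 — R3, derive K.
Round 6 — R5, derive L.
Round 7 — R9, derive R.

A, B, C, D, E, G, H, K, L, P, R, S, T, W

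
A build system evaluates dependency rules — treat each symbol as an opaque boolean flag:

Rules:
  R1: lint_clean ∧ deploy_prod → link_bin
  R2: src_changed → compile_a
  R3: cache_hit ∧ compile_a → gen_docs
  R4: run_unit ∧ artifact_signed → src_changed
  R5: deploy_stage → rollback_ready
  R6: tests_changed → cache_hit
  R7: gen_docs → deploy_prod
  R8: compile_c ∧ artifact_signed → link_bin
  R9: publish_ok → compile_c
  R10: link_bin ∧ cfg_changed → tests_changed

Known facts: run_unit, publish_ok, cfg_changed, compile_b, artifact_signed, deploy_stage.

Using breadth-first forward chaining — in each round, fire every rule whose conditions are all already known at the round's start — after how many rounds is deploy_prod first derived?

Round 1: R4 [run_unit ∧ artifact_signed → src_changed]; R5 [deploy_stage → rollback_ready]; R9 [publish_ok → compile_c]. Adds src_changed, rollback_ready, compile_c.
Round 2: R2 [src_changed → compile_a]; R8 [compile_c ∧ artifact_signed → link_bin]. Adds compile_a, link_bin.
Round 3: R10 [link_bin ∧ cfg_changed → tests_changed]. Adds tests_changed.
Round 4: R6 [tests_changed → cache_hit]. Adds cache_hit.
Round 5: R3 [cache_hit ∧ compile_a → gen_docs]. Adds gen_docs.
Round 6: R7 [gen_docs → deploy_prod]. Adds deploy_prod.
deploy_prod first appears in round 6.

6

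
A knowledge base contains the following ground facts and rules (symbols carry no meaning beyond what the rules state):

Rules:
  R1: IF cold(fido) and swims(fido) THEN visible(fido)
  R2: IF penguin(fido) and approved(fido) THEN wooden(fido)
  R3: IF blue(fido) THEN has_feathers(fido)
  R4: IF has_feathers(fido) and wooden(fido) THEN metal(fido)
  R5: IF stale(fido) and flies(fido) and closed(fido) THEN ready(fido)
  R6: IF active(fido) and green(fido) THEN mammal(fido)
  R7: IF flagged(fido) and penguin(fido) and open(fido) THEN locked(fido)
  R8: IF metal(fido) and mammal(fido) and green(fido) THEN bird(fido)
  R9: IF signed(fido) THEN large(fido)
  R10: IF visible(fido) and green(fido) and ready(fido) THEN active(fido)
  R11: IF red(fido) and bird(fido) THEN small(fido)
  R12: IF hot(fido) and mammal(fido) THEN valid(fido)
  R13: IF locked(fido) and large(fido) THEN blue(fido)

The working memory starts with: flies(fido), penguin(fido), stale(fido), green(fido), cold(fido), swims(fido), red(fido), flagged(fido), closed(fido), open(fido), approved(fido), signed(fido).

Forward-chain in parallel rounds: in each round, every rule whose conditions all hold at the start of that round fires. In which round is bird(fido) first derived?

5

Round 1: R1 [IF cold(fido) and swims(fido) THEN visible(fido)]; R2 [IF penguin(fido) and approved(fido) THEN wooden(fido)]; R5 [IF stale(fido) and flies(fido) and closed(fido) THEN ready(fido)]; R7 [IF flagged(fido) and penguin(fido) and open(fido) THEN locked(fido)]; R9 [IF signed(fido) THEN large(fido)]. New: visible(fido), wooden(fido), ready(fido), locked(fido), large(fido).
Round 2: R10 [IF visible(fido) and green(fido) and ready(fido) THEN active(fido)]; R13 [IF locked(fido) and large(fido) THEN blue(fido)]. New: active(fido), blue(fido).
Round 3: R3 [IF blue(fido) THEN has_feathers(fido)]; R6 [IF active(fido) and green(fido) THEN mammal(fido)]. New: has_feathers(fido), mammal(fido).
Round 4: R4 [IF has_feathers(fido) and wooden(fido) THEN metal(fido)]. New: metal(fido).
Round 5: R8 [IF metal(fido) and mammal(fido) and green(fido) THEN bird(fido)]. New: bird(fido).
bird(fido) first appears in round 5.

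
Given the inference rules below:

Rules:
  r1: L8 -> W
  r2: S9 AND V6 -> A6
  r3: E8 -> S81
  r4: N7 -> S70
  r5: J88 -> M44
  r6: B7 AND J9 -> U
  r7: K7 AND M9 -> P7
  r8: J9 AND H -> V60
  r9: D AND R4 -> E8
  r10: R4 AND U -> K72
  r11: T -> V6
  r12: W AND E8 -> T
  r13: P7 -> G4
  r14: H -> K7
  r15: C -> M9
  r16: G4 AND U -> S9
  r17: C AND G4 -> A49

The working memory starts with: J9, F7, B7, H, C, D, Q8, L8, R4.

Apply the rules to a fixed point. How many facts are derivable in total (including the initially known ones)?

Round 1: r1 [L8 -> W]; r6 [B7 AND J9 -> U]; r8 [J9 AND H -> V60]; r9 [D AND R4 -> E8]; r14 [H -> K7]; r15 [C -> M9]. New: W, U, V60, E8, K7, M9.
Round 2: r3 [E8 -> S81]; r7 [K7 AND M9 -> P7]; r10 [R4 AND U -> K72]; r12 [W AND E8 -> T]. New: S81, P7, K72, T.
Round 3: r11 [T -> V6]; r13 [P7 -> G4]. New: V6, G4.
Round 4: r16 [G4 AND U -> S9]; r17 [C AND G4 -> A49]. New: S9, A49.
Round 5: r2 [S9 AND V6 -> A6]. New: A6.
Closure: {A49, A6, B7, C, D, E8, F7, G4, H, J9, K7, K72, L8, M9, P7, Q8, R4, S81, S9, T, U, V6, V60, W} — 24 facts.

24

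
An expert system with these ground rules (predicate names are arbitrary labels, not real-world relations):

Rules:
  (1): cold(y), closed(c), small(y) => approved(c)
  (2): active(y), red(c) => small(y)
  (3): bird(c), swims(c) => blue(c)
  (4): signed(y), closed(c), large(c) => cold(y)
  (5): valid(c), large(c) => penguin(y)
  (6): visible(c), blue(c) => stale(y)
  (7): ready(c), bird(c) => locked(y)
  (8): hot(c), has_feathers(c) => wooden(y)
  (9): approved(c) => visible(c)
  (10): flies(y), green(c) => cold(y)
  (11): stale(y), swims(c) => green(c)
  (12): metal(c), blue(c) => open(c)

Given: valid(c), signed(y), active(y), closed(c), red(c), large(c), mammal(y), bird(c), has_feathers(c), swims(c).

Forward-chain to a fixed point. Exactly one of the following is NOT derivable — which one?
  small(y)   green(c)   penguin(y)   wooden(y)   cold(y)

Round 1 — (2), (3), (4), (5), derive small(y), blue(c), cold(y), penguin(y).
Round 2 — (1), derive approved(c).
Round 3 — (9), derive visible(c).
Round 4 — (6), derive stale(y).
Round 5 — (11), derive green(c).
Derived: cold(y) (round 1), penguin(y) (round 1), small(y) (round 1), green(c) (round 5). wooden(y) never appears in any round.

wooden(y)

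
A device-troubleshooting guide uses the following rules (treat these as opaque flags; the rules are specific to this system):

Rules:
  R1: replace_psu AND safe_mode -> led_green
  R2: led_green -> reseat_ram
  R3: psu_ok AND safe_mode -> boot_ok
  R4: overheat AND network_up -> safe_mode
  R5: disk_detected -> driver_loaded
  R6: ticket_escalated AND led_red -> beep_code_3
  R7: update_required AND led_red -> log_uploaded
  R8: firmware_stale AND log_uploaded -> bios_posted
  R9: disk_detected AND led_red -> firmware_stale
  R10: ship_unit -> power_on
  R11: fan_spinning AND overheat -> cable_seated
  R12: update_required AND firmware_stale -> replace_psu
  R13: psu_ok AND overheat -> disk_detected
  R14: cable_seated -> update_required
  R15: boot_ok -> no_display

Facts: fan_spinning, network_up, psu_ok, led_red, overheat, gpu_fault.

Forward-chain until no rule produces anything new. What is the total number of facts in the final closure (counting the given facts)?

Round 1: R4 [overheat AND network_up -> safe_mode]; R11 [fan_spinning AND overheat -> cable_seated]; R13 [psu_ok AND overheat -> disk_detected]. New: safe_mode, cable_seated, disk_detected.
Round 2: R3 [psu_ok AND safe_mode -> boot_ok]; R5 [disk_detected -> driver_loaded]; R9 [disk_detected AND led_red -> firmware_stale]; R14 [cable_seated -> update_required]. New: boot_ok, driver_loaded, firmware_stale, update_required.
Round 3: R7 [update_required AND led_red -> log_uploaded]; R12 [update_required AND firmware_stale -> replace_psu]; R15 [boot_ok -> no_display]. New: log_uploaded, replace_psu, no_display.
Round 4: R1 [replace_psu AND safe_mode -> led_green]; R8 [firmware_stale AND log_uploaded -> bios_posted]. New: led_green, bios_posted.
Round 5: R2 [led_green -> reseat_ram]. New: reseat_ram.
Closure: {bios_posted, boot_ok, cable_seated, disk_detected, driver_loaded, fan_spinning, firmware_stale, gpu_fault, led_green, led_red, log_uploaded, network_up, no_display, overheat, psu_ok, replace_psu, reseat_ram, safe_mode, update_required} — 19 facts.

19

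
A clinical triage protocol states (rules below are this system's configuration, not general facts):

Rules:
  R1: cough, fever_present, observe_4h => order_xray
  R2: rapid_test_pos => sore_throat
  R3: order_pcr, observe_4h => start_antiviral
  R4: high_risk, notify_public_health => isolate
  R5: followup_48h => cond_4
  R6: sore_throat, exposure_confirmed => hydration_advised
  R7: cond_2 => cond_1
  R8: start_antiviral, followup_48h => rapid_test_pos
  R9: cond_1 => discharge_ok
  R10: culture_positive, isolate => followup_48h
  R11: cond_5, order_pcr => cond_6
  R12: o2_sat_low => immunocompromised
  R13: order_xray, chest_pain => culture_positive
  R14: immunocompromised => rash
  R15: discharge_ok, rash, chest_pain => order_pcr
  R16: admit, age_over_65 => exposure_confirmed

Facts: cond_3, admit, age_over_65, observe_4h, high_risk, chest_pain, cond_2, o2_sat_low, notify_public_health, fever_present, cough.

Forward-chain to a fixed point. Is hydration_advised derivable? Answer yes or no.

yes

Round 1: R1 [cough, fever_present, observe_4h => order_xray]; R4 [high_risk, notify_public_health => isolate]; R7 [cond_2 => cond_1]; R12 [o2_sat_low => immunocompromised]; R16 [admit, age_over_65 => exposure_confirmed]. New: order_xray, isolate, cond_1, immunocompromised, exposure_confirmed.
Round 2: R9 [cond_1 => discharge_ok]; R13 [order_xray, chest_pain => culture_positive]; R14 [immunocompromised => rash]. New: discharge_ok, culture_positive, rash.
Round 3: R10 [culture_positive, isolate => followup_48h]; R15 [discharge_ok, rash, chest_pain => order_pcr]. New: followup_48h, order_pcr.
Round 4: R3 [order_pcr, observe_4h => start_antiviral]; R5 [followup_48h => cond_4]. New: start_antiviral, cond_4.
Round 5: R8 [start_antiviral, followup_48h => rapid_test_pos]. New: rapid_test_pos.
Round 6: R2 [rapid_test_pos => sore_throat]. New: sore_throat.
Round 7: R6 [sore_throat, exposure_confirmed => hydration_advised]. New: hydration_advised.
hydration_advised appears in round 7, so it is derivable.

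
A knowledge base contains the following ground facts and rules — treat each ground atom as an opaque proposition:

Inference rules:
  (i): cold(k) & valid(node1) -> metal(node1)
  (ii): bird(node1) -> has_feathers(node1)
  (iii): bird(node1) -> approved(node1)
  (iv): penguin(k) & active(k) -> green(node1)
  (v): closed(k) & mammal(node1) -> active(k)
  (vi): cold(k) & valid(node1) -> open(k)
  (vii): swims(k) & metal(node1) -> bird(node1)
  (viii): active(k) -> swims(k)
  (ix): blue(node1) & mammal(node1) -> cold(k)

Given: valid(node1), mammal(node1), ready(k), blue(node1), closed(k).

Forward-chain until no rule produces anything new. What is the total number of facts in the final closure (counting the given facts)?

13

Round 1 fires (v), (ix), giving active(k), cold(k).
Round 2 fires (i), (vi), (viii), giving metal(node1), open(k), swims(k).
Round 3 fires (vii), giving bird(node1).
Round 4 fires (ii), (iii), giving has_feathers(node1), approved(node1).
Closure: {active(k), approved(node1), bird(node1), blue(node1), closed(k), cold(k), has_feathers(node1), mammal(node1), metal(node1), open(k), ready(k), swims(k), valid(node1)} — 13 facts.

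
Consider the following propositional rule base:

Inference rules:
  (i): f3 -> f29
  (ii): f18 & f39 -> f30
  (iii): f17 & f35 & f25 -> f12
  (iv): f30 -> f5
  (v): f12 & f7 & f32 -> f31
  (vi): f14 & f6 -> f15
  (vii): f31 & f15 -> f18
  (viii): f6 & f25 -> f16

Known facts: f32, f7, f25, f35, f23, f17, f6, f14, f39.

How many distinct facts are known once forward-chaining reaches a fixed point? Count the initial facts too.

16

[1] (iii) [f17 & f35 & f25 -> f12]; (vi) [f14 & f6 -> f15]; (viii) [f6 & f25 -> f16]. ⇒ new: f12, f15, f16.
[2] (v) [f12 & f7 & f32 -> f31]. ⇒ new: f31.
[3] (vii) [f31 & f15 -> f18]. ⇒ new: f18.
[4] (ii) [f18 & f39 -> f30]. ⇒ new: f30.
[5] (iv) [f30 -> f5]. ⇒ new: f5.
Closure: {f12, f14, f15, f16, f17, f18, f23, f25, f30, f31, f32, f35, f39, f5, f6, f7} — 16 facts.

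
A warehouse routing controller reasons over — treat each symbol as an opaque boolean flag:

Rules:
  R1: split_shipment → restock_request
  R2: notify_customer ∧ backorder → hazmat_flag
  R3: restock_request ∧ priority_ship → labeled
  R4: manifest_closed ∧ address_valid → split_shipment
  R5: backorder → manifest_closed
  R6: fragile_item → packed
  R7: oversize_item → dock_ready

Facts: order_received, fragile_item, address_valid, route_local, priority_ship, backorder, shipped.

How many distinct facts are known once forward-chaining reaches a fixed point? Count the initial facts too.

Round 1 fires R5, R6, giving manifest_closed, packed.
Round 2 fires R4, giving split_shipment.
Round 3 fires R1, giving restock_request.
Round 4 fires R3, giving labeled.
Closure: {address_valid, backorder, fragile_item, labeled, manifest_closed, order_received, packed, priority_ship, restock_request, route_local, shipped, split_shipment} — 12 facts.

12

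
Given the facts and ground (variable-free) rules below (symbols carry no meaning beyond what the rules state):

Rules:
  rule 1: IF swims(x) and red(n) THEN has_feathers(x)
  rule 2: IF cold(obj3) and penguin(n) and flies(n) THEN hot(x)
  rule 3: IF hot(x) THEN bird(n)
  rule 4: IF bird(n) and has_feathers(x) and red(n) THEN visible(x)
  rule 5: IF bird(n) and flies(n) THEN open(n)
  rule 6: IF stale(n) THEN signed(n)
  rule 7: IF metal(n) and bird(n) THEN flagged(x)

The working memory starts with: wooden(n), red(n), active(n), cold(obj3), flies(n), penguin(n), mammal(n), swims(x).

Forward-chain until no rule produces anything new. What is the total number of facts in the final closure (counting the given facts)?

13

[1] rule 1 [IF swims(x) and red(n) THEN has_feathers(x)]; rule 2 [IF cold(obj3) and penguin(n) and flies(n) THEN hot(x)]. ⇒ new: has_feathers(x), hot(x).
[2] rule 3 [IF hot(x) THEN bird(n)]. ⇒ new: bird(n).
[3] rule 4 [IF bird(n) and has_feathers(x) and red(n) THEN visible(x)]; rule 5 [IF bird(n) and flies(n) THEN open(n)]. ⇒ new: visible(x), open(n).
Closure: {active(n), bird(n), cold(obj3), flies(n), has_feathers(x), hot(x), mammal(n), open(n), penguin(n), red(n), swims(x), visible(x), wooden(n)} — 13 facts.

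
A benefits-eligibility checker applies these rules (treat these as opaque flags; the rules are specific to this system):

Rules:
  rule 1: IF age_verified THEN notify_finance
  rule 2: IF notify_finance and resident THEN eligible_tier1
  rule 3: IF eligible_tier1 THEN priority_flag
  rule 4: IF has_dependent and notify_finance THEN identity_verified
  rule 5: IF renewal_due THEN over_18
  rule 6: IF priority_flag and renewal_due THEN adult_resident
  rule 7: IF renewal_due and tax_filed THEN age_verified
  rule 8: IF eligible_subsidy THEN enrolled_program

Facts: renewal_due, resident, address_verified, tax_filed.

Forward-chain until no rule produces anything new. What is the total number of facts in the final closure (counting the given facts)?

10

Round 1 fires rule 5, rule 7, giving over_18, age_verified.
Round 2 fires rule 1, giving notify_finance.
Round 3 fires rule 2, giving eligible_tier1.
Round 4 fires rule 3, giving priority_flag.
Round 5 fires rule 6, giving adult_resident.
Closure: {address_verified, adult_resident, age_verified, eligible_tier1, notify_finance, over_18, priority_flag, renewal_due, resident, tax_filed} — 10 facts.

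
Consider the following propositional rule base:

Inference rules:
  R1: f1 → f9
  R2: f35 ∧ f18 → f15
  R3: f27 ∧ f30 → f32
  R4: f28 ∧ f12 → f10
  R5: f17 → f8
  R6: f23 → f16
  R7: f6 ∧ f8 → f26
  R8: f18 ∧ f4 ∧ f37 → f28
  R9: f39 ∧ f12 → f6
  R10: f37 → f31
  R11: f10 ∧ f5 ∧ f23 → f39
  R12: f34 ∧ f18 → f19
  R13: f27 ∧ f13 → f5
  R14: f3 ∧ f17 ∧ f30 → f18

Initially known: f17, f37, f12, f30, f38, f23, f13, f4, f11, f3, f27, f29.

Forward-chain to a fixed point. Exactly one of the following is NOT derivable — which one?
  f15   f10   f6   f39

Round 1 — R3, R5, R6, R10, R13, R14, derive f32, f8, f16, f31, f5, f18.
Round 2 — R8, derive f28.
Round 3 — R4, derive f10.
Round 4 — R11, derive f39.
Round 5 — R9, derive f6.
Round 6 — R7, derive f26.
Derived: f6 (round 5), f39 (round 4), f10 (round 3). f15 never appears in any round.

f15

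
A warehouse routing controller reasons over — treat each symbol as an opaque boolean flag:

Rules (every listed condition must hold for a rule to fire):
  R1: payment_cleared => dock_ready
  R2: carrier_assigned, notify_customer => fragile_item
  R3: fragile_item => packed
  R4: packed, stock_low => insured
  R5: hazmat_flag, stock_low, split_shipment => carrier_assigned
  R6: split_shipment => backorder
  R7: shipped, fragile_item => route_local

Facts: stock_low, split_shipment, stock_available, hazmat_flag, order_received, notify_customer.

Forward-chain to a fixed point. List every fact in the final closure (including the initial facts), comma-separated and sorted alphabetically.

backorder, carrier_assigned, fragile_item, hazmat_flag, insured, notify_customer, order_received, packed, split_shipment, stock_available, stock_low

Round 1 fires R5, R6, giving carrier_assigned, backorder.
Round 2 fires R2, giving fragile_item.
Round 3 fires R3, giving packed.
Round 4 fires R4, giving insured.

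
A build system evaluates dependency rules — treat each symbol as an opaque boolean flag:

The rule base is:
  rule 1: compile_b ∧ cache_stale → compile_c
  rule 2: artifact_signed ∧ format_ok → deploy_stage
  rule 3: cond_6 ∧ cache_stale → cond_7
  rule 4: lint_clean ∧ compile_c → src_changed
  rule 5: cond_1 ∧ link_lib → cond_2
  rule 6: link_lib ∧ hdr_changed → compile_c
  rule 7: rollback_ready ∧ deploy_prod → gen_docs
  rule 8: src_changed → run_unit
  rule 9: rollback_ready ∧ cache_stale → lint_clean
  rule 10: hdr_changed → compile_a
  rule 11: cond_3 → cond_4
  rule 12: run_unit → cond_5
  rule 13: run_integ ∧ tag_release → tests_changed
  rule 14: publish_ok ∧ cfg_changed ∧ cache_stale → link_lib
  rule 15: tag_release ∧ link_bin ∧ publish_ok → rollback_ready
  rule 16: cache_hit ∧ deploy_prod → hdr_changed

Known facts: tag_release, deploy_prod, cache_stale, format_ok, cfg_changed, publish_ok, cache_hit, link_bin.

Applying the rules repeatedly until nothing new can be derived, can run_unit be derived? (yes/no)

Round 1: rule 14 [publish_ok ∧ cfg_changed ∧ cache_stale → link_lib]; rule 15 [tag_release ∧ link_bin ∧ publish_ok → rollback_ready]; rule 16 [cache_hit ∧ deploy_prod → hdr_changed]. New: link_lib, rollback_ready, hdr_changed.
Round 2: rule 6 [link_lib ∧ hdr_changed → compile_c]; rule 7 [rollback_ready ∧ deploy_prod → gen_docs]; rule 9 [rollback_ready ∧ cache_stale → lint_clean]; rule 10 [hdr_changed → compile_a]. New: compile_c, gen_docs, lint_clean, compile_a.
Round 3: rule 4 [lint_clean ∧ compile_c → src_changed]. New: src_changed.
Round 4: rule 8 [src_changed → run_unit]. New: run_unit.
Round 5: rule 12 [run_unit → cond_5]. New: cond_5.
run_unit appears in round 4, so it is derivable.

yes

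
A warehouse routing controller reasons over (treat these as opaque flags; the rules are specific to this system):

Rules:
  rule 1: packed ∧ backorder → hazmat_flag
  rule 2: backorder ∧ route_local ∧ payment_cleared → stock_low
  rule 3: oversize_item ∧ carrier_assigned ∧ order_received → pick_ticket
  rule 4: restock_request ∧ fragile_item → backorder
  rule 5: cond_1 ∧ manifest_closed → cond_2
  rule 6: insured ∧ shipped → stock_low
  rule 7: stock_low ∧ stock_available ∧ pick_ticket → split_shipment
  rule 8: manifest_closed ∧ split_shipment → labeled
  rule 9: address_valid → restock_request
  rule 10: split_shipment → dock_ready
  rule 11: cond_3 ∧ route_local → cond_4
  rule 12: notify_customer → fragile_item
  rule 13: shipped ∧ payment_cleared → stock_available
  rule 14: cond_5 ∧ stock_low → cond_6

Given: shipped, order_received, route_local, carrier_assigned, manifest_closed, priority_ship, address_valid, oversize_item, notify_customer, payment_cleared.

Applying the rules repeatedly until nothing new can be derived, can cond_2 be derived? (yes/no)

Round 1 fires rule 3, rule 9, rule 12, rule 13, giving pick_ticket, restock_request, fragile_item, stock_available.
Round 2 fires rule 4, giving backorder.
Round 3 fires rule 2, giving stock_low.
Round 4 fires rule 7, giving split_shipment.
Round 5 fires rule 8, rule 10, giving labeled, dock_ready.
Fixed point reached. cond_2 is concluded only by rule 5; rule 5 needs cond_1 (never derived).

no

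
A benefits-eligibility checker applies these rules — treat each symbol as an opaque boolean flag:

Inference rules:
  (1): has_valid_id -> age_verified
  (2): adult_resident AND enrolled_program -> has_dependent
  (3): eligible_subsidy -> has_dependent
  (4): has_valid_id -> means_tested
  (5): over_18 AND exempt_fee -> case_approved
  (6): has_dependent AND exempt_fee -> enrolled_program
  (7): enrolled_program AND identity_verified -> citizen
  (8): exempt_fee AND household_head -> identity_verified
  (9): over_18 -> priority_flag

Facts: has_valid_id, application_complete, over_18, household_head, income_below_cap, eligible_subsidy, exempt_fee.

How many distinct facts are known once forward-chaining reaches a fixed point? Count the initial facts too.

15

Round 1: (1) [has_valid_id -> age_verified]; (3) [eligible_subsidy -> has_dependent]; (4) [has_valid_id -> means_tested]; (5) [over_18 AND exempt_fee -> case_approved]; (8) [exempt_fee AND household_head -> identity_verified]; (9) [over_18 -> priority_flag]. Adds age_verified, has_dependent, means_tested, case_approved, identity_verified, priority_flag.
Round 2: (6) [has_dependent AND exempt_fee -> enrolled_program]. Adds enrolled_program.
Round 3: (7) [enrolled_program AND identity_verified -> citizen]. Adds citizen.
Closure: {age_verified, application_complete, case_approved, citizen, eligible_subsidy, enrolled_program, exempt_fee, has_dependent, has_valid_id, household_head, identity_verified, income_below_cap, means_tested, over_18, priority_flag} — 15 facts.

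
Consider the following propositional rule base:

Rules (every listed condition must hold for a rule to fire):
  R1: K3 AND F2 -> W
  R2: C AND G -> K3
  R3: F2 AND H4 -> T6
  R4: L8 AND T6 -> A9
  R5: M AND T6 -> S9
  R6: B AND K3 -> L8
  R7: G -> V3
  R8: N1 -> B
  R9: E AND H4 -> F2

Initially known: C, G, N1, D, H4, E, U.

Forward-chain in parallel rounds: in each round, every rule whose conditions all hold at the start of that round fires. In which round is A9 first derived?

Round 1 — R2, R7, R8, R9, derive K3, V3, B, F2.
Round 2 — R1, R3, R6, derive W, T6, L8.
Round 3 — R4, derive A9.
A9 first appears in round 3.

3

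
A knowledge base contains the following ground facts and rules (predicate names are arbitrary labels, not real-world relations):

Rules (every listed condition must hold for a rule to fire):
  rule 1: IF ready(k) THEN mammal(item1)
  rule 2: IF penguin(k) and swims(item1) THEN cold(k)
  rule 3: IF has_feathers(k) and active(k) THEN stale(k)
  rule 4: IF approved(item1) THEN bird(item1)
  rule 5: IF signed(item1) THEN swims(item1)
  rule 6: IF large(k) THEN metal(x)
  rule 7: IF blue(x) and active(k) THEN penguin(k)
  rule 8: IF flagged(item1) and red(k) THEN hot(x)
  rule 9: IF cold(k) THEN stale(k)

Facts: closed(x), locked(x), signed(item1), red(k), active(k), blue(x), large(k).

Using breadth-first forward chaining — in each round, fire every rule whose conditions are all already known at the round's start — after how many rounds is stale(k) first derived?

3

Round 1 fires rule 5, rule 6, rule 7, giving swims(item1), metal(x), penguin(k).
Round 2 fires rule 2, giving cold(k).
Round 3 fires rule 9, giving stale(k).
stale(k) first appears in round 3.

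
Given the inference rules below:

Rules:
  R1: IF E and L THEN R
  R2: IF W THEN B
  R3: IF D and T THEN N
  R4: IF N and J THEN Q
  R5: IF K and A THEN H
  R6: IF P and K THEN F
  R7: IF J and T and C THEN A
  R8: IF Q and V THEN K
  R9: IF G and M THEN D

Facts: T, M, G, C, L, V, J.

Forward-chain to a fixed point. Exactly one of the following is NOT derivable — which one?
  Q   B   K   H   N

[1] R7 [IF J and T and C THEN A]; R9 [IF G and M THEN D]. ⇒ new: A, D.
[2] R3 [IF D and T THEN N]. ⇒ new: N.
[3] R4 [IF N and J THEN Q]. ⇒ new: Q.
[4] R8 [IF Q and V THEN K]. ⇒ new: K.
[5] R5 [IF K and A THEN H]. ⇒ new: H.
Derived: Q (round 3), K (round 4), H (round 5), N (round 2). B never appears in any round.

B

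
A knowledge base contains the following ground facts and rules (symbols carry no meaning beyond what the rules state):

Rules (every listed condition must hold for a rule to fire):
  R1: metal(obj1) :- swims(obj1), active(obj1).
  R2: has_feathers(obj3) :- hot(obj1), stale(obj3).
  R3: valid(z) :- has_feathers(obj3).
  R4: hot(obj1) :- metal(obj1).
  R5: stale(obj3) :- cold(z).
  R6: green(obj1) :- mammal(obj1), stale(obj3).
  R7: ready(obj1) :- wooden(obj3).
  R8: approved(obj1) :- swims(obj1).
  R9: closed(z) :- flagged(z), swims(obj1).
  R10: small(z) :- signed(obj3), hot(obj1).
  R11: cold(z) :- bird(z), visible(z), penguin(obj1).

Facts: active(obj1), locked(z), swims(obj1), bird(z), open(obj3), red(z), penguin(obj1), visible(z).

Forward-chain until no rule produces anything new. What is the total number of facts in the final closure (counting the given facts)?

Round 1: R1 [metal(obj1) :- swims(obj1), active(obj1).]; R8 [approved(obj1) :- swims(obj1).]; R11 [cold(z) :- bird(z), visible(z), penguin(obj1).]. Adds metal(obj1), approved(obj1), cold(z).
Round 2: R4 [hot(obj1) :- metal(obj1).]; R5 [stale(obj3) :- cold(z).]. Adds hot(obj1), stale(obj3).
Round 3: R2 [has_feathers(obj3) :- hot(obj1), stale(obj3).]. Adds has_feathers(obj3).
Round 4: R3 [valid(z) :- has_feathers(obj3).]. Adds valid(z).
Closure: {active(obj1), approved(obj1), bird(z), cold(z), has_feathers(obj3), hot(obj1), locked(z), metal(obj1), open(obj3), penguin(obj1), red(z), stale(obj3), swims(obj1), valid(z), visible(z)} — 15 facts.

15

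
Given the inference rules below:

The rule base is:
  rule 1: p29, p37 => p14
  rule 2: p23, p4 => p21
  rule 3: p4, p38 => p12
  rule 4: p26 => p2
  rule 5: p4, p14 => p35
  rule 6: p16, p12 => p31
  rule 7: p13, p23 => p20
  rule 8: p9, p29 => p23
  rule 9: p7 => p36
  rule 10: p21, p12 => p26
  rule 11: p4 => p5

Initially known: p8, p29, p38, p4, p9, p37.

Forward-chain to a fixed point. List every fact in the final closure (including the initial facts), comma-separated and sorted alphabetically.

Round 1: rule 1 [p29, p37 => p14]; rule 3 [p4, p38 => p12]; rule 8 [p9, p29 => p23]; rule 11 [p4 => p5]. New: p14, p12, p23, p5.
Round 2: rule 2 [p23, p4 => p21]; rule 5 [p4, p14 => p35]. New: p21, p35.
Round 3: rule 10 [p21, p12 => p26]. New: p26.
Round 4: rule 4 [p26 => p2]. New: p2.

p12, p14, p2, p21, p23, p26, p29, p35, p37, p38, p4, p5, p8, p9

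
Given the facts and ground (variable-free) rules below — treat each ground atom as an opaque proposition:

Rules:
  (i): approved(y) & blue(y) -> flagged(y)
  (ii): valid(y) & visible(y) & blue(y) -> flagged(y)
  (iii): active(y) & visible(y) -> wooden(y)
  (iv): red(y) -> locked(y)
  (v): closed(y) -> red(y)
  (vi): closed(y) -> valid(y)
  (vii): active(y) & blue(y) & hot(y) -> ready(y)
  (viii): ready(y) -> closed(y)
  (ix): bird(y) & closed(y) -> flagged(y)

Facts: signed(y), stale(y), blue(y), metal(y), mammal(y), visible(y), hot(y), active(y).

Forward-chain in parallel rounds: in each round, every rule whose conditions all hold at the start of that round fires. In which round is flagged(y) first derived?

Round 1 fires (iii), (vii), giving wooden(y), ready(y).
Round 2 fires (viii), giving closed(y).
Round 3 fires (v), (vi), giving red(y), valid(y).
Round 4 fires (ii), (iv), giving flagged(y), locked(y).
flagged(y) first appears in round 4.

4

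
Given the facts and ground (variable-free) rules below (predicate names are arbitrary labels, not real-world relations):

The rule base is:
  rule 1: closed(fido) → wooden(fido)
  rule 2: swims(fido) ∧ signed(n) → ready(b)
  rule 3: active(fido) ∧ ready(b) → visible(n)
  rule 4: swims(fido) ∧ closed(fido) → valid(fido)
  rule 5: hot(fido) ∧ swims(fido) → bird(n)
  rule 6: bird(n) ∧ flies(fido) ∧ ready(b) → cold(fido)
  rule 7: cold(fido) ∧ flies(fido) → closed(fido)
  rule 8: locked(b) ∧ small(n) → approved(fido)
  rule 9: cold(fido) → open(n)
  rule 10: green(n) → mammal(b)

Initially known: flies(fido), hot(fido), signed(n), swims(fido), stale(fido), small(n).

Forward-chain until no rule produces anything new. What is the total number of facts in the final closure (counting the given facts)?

Round 1: rule 2 [swims(fido) ∧ signed(n) → ready(b)]; rule 5 [hot(fido) ∧ swims(fido) → bird(n)]. New: ready(b), bird(n).
Round 2: rule 6 [bird(n) ∧ flies(fido) ∧ ready(b) → cold(fido)]. New: cold(fido).
Round 3: rule 7 [cold(fido) ∧ flies(fido) → closed(fido)]; rule 9 [cold(fido) → open(n)]. New: closed(fido), open(n).
Round 4: rule 1 [closed(fido) → wooden(fido)]; rule 4 [swims(fido) ∧ closed(fido) → valid(fido)]. New: wooden(fido), valid(fido).
Closure: {bird(n), closed(fido), cold(fido), flies(fido), hot(fido), open(n), ready(b), signed(n), small(n), stale(fido), swims(fido), valid(fido), wooden(fido)} — 13 facts.

13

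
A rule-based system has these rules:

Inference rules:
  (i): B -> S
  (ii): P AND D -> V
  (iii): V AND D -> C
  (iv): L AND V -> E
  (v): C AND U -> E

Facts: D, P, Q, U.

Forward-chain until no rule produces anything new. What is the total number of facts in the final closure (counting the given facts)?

[1] (ii) [P AND D -> V]. ⇒ new: V.
[2] (iii) [V AND D -> C]. ⇒ new: C.
[3] (v) [C AND U -> E]. ⇒ new: E.
Closure: {C, D, E, P, Q, U, V} — 7 facts.

7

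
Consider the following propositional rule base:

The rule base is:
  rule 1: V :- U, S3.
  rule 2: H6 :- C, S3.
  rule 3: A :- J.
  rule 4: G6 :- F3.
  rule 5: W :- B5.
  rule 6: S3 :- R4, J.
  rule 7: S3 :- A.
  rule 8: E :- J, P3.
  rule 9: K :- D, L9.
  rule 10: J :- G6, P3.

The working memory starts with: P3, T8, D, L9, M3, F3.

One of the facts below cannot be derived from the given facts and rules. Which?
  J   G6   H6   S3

H6

Round 1: rule 4 [G6 :- F3.]; rule 9 [K :- D, L9.]. Adds G6, K.
Round 2: rule 10 [J :- G6, P3.]. Adds J.
Round 3: rule 3 [A :- J.]; rule 8 [E :- J, P3.]. Adds A, E.
Round 4: rule 7 [S3 :- A.]. Adds S3.
Derived: G6 (round 1), J (round 2), S3 (round 4). H6 never appears in any round.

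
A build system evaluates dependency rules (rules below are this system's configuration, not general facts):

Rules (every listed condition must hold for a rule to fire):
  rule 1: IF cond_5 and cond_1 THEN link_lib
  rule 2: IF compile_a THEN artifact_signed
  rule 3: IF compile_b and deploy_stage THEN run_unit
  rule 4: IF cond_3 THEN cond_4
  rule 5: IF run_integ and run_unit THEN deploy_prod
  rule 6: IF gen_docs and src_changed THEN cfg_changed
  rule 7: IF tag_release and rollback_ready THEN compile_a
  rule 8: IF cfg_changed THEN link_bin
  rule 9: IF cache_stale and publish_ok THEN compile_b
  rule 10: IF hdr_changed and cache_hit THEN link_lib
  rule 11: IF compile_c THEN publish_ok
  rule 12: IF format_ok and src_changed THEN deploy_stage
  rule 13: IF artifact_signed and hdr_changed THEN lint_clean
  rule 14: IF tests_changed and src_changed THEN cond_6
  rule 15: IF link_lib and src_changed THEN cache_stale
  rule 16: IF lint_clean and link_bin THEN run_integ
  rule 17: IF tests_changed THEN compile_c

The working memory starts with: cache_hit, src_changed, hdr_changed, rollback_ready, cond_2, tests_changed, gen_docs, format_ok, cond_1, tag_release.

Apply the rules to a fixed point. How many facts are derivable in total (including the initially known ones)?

25

Round 1 — rule 6, rule 7, rule 10, rule 12, rule 14, rule 17, derive cfg_changed, compile_a, link_lib, deploy_stage, cond_6, compile_c.
Round 2 — rule 2, rule 8, rule 11, rule 15, derive artifact_signed, link_bin, publish_ok, cache_stale.
Round 3 — rule 9, rule 13, derive compile_b, lint_clean.
Round 4 — rule 3, rule 16, derive run_unit, run_integ.
Round 5 — rule 5, derive deploy_prod.
Closure: {artifact_signed, cache_hit, cache_stale, cfg_changed, compile_a, compile_b, compile_c, cond_1, cond_2, cond_6, deploy_prod, deploy_stage, format_ok, gen_docs, hdr_changed, link_bin, link_lib, lint_clean, publish_ok, rollback_ready, run_integ, run_unit, src_changed, tag_release, tests_changed} — 25 facts.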